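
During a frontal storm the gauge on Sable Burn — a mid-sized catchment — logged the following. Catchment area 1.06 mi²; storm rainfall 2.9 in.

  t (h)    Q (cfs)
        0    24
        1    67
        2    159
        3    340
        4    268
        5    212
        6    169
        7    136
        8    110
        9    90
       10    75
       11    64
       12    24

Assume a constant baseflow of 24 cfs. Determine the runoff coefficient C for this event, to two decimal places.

ΣQ_DR = 1426 cfs; V = ΣQ_DR·Δt = 5.134 × 10^6 ft³.
Runoff depth d = V / A = 2.085 in.
C = d / P = 2.085 / 2.9 = 0.72.

C ≈ 0.72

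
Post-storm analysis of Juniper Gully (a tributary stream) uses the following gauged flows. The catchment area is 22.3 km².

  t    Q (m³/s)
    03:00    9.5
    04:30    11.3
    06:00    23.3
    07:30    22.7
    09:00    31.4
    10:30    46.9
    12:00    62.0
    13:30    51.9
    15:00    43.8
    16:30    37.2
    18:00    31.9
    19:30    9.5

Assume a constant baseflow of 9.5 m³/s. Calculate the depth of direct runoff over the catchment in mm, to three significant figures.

Direct runoff: 0.0, 1.8, 13.8, 13.2, 21.9, 37.4, 52.5, 42.4, 34.3, 27.7, 22.4, 0.0 m³/s; ΣQ_DR = 267.4 m³/s.
V = ΣQ_DR · Δt = 267.4 × 5400 s = 1.444 × 10^6 m³.
Over A = 22.3 km², depth = V / A = 64.8 mm.

d ≈ 64.8 mm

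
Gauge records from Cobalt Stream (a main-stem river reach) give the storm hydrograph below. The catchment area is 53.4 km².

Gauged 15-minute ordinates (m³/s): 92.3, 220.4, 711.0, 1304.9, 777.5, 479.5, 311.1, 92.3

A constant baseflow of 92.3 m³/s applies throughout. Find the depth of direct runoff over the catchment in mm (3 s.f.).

d ≈ 54.8 mm

Direct runoff: 0.0, 128.1, 618.7, 1212.6, 685.2, 387.2, 218.8, 0.0 m³/s; ΣQ_DR = 3251 m³/s.
V = ΣQ_DR · Δt = 3251 × 900 s = 2.926 × 10^6 m³.
Over A = 53.4 km², depth = V / A = 54.8 mm.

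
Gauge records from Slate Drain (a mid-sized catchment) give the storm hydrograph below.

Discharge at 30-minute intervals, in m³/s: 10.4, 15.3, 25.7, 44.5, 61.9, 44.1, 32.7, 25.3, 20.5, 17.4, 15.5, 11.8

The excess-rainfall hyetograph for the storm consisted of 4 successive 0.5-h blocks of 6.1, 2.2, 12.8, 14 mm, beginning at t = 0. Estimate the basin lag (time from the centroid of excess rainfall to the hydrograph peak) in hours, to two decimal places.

t_L ≈ 0.76 h

Centroid of excess rainfall: t_c = Σ P_i·t̄_i / ΣP_i = 1.2443 h (block centres at 0.25, 0.75, 1.25, 1.75 h).
Hydrograph peak occurs at t = 2 h, so basin lag t_L = 2 − 1.2443 = 0.76 h.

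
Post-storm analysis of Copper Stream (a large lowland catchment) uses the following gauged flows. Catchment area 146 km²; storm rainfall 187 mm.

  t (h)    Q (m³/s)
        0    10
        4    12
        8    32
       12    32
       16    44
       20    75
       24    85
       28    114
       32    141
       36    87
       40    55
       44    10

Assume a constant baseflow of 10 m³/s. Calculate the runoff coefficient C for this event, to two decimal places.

C ≈ 0.30

ΣQ_DR = 577.0 m³/s; V = ΣQ_DR·Δt = 8.309 × 10^6 m³.
Runoff depth d = V / A = 56.91 mm.
C = d / P = 56.91 / 187 = 0.30.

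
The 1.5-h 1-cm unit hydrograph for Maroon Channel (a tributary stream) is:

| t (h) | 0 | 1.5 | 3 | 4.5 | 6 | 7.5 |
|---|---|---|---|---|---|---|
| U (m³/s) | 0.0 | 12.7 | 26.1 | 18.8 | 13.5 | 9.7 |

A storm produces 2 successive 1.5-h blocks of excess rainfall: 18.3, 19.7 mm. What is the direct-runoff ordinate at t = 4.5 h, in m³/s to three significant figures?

By discrete convolution, Q_j = Σ (P_i / 10 mm) · U_{j−i}.
At t = 4.5 h (j=3): Q = (18.3/10)·18.8 + (19.7/10)·26.1 = 85.8 m³/s.

Q ≈ 85.8 m³/s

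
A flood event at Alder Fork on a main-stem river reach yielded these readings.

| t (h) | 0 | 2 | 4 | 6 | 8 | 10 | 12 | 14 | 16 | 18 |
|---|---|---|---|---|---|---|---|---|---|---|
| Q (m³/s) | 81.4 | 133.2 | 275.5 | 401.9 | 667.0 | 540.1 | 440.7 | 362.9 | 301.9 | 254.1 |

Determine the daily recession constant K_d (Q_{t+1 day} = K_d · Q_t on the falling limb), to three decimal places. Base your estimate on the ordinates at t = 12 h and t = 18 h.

Between t = 12 h and t = 18 h the flow falls from 440.7 to 254.1 m³/s over 3×2 h = 6 h.
Per-interval ratio K = (254.1/440.7)^(1/3) = 0.8323; K_d = K^(24/2) = 0.111.

K_d ≈ 0.111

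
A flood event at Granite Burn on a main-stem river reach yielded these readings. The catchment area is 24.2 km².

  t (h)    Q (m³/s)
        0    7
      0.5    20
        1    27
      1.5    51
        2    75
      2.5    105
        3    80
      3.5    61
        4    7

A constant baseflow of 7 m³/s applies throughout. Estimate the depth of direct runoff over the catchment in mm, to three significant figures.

d ≈ 27.5 mm

Direct runoff: 0.0, 13.0, 20.0, 44.0, 68.0, 98.0, 73.0, 54.0, 0.0 m³/s; ΣQ_DR = 370.0 m³/s.
V = ΣQ_DR · Δt = 370.0 × 1800 s = 6.660 × 10^5 m³.
Over A = 24.2 km², depth = V / A = 27.5 mm.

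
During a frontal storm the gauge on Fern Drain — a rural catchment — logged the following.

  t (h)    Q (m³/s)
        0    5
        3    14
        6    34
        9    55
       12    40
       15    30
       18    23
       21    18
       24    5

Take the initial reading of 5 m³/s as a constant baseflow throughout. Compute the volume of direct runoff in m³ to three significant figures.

Direct-runoff ordinates (Q − Q_b): 0.0, 9.0, 29.0, 50.0, 35.0, 25.0, 18.0, 13.0, 0.0 m³/s.
ΣQ_DR = 179.0 m³/s.
With Δt = 3 h = 10800 s, V = ΣQ_DR · Δt = 179.0 × 10800 = 1.93 × 10^6 m³.

V ≈ 1.93 × 10^6 m³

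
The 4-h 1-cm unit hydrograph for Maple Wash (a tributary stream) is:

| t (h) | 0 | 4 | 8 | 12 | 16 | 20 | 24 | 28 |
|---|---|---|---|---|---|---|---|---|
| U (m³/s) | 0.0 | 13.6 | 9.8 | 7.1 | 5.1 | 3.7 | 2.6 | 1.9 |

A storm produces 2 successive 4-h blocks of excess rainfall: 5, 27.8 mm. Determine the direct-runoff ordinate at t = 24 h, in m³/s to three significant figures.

By discrete convolution, Q_j = Σ (P_i / 10 mm) · U_{j−i}.
At t = 24 h (j=6): Q = (5/10)·2.6 + (27.8/10)·3.7 = 11.6 m³/s.

Q ≈ 11.6 m³/s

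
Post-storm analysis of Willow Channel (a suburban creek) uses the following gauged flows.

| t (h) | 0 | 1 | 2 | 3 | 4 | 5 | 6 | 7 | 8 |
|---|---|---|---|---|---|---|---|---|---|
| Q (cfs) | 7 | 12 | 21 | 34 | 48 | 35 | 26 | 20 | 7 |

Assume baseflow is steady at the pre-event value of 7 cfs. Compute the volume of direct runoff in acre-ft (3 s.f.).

Direct-runoff ordinates (Q − Q_b): 0.0, 5.0, 14.0, 27.0, 41.0, 28.0, 19.0, 13.0, 0.0 cfs.
ΣQ_DR = 147.0 cfs.
With Δt = 1 h = 3600 s, V = ΣQ_DR · Δt = 147.0 × 3600 = 5.29 × 10^5 ft³ = 12.1 acre-ft.

V ≈ 12.1 acre-ft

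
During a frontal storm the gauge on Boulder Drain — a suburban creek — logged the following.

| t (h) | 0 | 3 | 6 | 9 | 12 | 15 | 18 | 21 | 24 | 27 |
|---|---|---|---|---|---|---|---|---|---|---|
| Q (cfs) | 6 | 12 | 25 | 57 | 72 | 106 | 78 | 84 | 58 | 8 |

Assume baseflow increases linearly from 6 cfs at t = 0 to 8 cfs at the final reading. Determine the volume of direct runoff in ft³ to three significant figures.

Direct-runoff ordinates (Q − Q_b): 0.00, 5.78, 18.56, 50.33, 65.11, 98.89, 70.67, 76.44, 50.22, 0.00 cfs.
ΣQ_DR = 436.0 cfs.
With Δt = 3 h = 10800 s, V = ΣQ_DR · Δt = 436.0 × 10800 = 4.71 × 10^6 ft³.

V ≈ 4.71 × 10^6 ft³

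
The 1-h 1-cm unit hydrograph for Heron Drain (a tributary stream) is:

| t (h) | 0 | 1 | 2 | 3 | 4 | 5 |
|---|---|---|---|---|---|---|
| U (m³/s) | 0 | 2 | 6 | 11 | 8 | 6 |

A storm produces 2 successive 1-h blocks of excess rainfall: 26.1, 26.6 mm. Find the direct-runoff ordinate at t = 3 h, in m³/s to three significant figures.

By discrete convolution, Q_j = Σ (P_i / 10 mm) · U_{j−i}.
At t = 3 h (j=3): Q = (26.1/10)·11 + (26.6/10)·6 = 44.7 m³/s.

Q ≈ 44.7 m³/s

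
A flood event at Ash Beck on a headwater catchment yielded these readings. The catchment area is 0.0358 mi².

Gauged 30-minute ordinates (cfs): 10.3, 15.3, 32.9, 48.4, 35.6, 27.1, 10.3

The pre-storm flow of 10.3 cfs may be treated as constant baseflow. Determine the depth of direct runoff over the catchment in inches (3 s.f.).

d ≈ 2.33 in

Direct runoff: 0.0, 5.0, 22.6, 38.1, 25.3, 16.8, 0.0 cfs; ΣQ_DR = 107.8 cfs.
V = ΣQ_DR · Δt = 107.8 × 1800 s = 1.940 × 10^5 ft³.
Over A = 0.0358 mi², depth = V / A = 2.33 in.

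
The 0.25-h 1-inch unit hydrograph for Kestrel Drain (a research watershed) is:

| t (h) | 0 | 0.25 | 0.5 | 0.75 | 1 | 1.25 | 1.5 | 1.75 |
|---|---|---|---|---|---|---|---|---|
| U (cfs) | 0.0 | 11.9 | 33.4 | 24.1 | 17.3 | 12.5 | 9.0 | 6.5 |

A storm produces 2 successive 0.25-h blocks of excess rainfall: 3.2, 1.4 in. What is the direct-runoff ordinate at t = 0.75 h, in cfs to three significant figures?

By discrete convolution, Q_j = Σ (P_i / 1 in) · U_{j−i}.
At t = 0.75 h (j=3): Q = (3.2/1)·24.1 + (1.4/1)·33.4 = 124 cfs.

Q ≈ 124 cfs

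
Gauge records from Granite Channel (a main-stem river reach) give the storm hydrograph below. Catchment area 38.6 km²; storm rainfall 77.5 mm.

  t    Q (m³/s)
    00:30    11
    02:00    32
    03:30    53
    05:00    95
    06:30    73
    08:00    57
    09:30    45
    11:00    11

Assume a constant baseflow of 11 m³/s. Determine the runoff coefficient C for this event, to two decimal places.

C ≈ 0.52

ΣQ_DR = 289.0 m³/s; V = ΣQ_DR·Δt = 1.561 × 10^6 m³.
Runoff depth d = V / A = 40.43 mm.
C = d / P = 40.43 / 77.5 = 0.52.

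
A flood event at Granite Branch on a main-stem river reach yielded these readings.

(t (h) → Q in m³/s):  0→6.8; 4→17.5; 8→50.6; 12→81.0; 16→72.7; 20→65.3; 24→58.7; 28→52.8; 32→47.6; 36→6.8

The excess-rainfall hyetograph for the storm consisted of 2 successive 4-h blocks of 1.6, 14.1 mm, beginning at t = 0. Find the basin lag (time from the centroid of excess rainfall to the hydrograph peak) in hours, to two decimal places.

Centroid of excess rainfall: t_c = Σ P_i·t̄_i / ΣP_i = 5.5924 h (block centres at 2, 6 h).
Hydrograph peak occurs at t = 12 h, so basin lag t_L = 12 − 5.5924 = 6.41 h.

t_L ≈ 6.41 h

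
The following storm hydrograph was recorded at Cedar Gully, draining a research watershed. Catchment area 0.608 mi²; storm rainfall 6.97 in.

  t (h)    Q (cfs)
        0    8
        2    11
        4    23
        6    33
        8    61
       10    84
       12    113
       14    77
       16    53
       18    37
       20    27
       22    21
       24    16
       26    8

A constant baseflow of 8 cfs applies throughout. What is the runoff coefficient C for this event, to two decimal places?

C ≈ 0.34

ΣQ_DR = 460.0 cfs; V = ΣQ_DR·Δt = 3.312 × 10^6 ft³.
Runoff depth d = V / A = 2.345 in.
C = d / P = 2.345 / 6.97 = 0.34.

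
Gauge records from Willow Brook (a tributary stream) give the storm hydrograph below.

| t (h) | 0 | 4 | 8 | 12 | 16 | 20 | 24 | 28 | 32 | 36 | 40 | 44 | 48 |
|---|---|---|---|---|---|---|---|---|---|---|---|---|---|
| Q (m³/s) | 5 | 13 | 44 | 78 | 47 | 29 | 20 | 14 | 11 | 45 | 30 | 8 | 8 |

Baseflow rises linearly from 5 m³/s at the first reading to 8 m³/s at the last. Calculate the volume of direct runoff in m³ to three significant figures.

V ≈ 3.85 × 10^6 m³

Direct-runoff ordinates (Q − Q_b): 0.00, 7.75, 38.50, 72.25, 41.00, 22.75, 13.50, 7.25, 4.00, 37.75, 22.50, 0.25, 0.00 m³/s.
ΣQ_DR = 267.5 m³/s.
With Δt = 4 h = 14400 s, V = ΣQ_DR · Δt = 267.5 × 14400 = 3.85 × 10^6 m³.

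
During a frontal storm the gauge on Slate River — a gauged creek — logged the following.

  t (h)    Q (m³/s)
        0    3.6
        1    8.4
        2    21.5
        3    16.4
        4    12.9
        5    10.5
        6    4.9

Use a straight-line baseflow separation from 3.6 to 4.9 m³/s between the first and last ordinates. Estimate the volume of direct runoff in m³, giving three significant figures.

Direct-runoff ordinates (Q − Q_b): 0.00, 4.58, 17.47, 12.15, 8.43, 5.82, 0.00 m³/s.
ΣQ_DR = 48.45 m³/s.
With Δt = 1 h = 3600 s, V = ΣQ_DR · Δt = 48.45 × 3600 = 1.74 × 10^5 m³.

V ≈ 1.74 × 10^5 m³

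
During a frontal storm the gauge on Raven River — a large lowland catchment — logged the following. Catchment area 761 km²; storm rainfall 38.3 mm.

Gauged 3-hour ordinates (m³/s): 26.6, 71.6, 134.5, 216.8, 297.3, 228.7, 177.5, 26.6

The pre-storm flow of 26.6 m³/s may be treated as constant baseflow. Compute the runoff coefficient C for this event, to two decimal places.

ΣQ_DR = 966.8 m³/s; V = ΣQ_DR·Δt = 1.044 × 10^7 m³.
Runoff depth d = V / A = 13.72 mm.
C = d / P = 13.72 / 38.3 = 0.36.

C ≈ 0.36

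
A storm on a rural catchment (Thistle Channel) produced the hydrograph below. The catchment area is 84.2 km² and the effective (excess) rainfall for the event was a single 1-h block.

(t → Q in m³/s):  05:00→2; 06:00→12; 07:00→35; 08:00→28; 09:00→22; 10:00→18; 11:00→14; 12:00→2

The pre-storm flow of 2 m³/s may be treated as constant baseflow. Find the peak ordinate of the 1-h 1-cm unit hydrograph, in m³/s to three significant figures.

U_p ≈ 66.0 m³/s

Direct runoff: 0.0, 10.0, 33.0, 26.0, 20.0, 16.0, 12.0, 0.0 m³/s; ΣQ_DR = 117.0 m³/s, peak = 33.0 m³/s.
Runoff depth d = ΣQ_DR·Δt / A = 117.0 × 3600 / (84.2 km²) = 5.002 mm.
The 1-cm UH is the DRH scaled by (10 mm)/d, so U_p = 33.0 × 10/5.002 = 66.0 m³/s.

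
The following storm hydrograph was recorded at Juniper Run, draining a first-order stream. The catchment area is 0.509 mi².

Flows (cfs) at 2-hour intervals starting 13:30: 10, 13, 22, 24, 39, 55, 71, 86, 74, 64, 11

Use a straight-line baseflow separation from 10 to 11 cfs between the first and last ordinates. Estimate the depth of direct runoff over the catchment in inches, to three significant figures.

Direct runoff: 0.00, 2.90, 11.80, 13.70, 28.60, 44.50, 60.40, 75.30, 63.20, 53.10, 0.00 cfs; ΣQ_DR = 353.5 cfs.
V = ΣQ_DR · Δt = 353.5 × 7200 s = 2.545 × 10^6 ft³.
Over A = 0.509 mi², depth = V / A = 2.15 in.

d ≈ 2.15 in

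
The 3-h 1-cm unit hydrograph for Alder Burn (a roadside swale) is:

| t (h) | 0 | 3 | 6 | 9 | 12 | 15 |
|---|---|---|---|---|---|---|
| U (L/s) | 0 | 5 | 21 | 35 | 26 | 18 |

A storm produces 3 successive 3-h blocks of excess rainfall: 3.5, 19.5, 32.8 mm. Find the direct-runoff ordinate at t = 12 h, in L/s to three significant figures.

Q ≈ 146 L/s

By discrete convolution, Q_j = Σ (P_i / 10 mm) · U_{j−i}.
At t = 12 h (j=4): Q = (3.5/10)·26 + (19.5/10)·35 + (32.8/10)·21 = 146 L/s.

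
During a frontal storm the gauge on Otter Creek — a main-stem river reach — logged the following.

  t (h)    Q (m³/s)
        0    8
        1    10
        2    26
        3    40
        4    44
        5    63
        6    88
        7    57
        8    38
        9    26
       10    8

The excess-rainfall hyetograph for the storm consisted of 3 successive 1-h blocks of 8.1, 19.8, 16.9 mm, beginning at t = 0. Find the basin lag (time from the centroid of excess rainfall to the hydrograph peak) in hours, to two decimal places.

t_L ≈ 4.30 h

Centroid of excess rainfall: t_c = Σ P_i·t̄_i / ΣP_i = 1.6964 h (block centres at 0.5, 1.5, 2.5 h).
Hydrograph peak occurs at t = 6 h, so basin lag t_L = 6 − 1.6964 = 4.30 h.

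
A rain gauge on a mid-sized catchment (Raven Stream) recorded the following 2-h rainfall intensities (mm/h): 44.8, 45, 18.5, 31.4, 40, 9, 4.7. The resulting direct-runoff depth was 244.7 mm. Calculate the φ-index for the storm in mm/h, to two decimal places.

Only the 5 blocks with intensity above φ contribute runoff: 44.8, 45, 18.5, 31.4, 40 mm/h.
Σ(I−φ)·Δt = d  ⇒  (44.8+45+18.5+31.4+40 − 5φ)·2 = 244.7
φ = (179.7 − 244.7/2) / 5 = 11.47 mm/h.

φ ≈ 11.47 mm/h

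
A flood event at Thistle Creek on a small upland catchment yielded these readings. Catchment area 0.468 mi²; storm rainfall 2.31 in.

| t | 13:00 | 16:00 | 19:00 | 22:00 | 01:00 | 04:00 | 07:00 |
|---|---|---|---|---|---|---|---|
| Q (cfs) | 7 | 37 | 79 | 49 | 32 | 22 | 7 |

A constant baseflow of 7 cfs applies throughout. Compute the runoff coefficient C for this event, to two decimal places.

C ≈ 0.79

ΣQ_DR = 184.0 cfs; V = ΣQ_DR·Δt = 1.987 × 10^6 ft³.
Runoff depth d = V / A = 1.828 in.
C = d / P = 1.828 / 2.31 = 0.79.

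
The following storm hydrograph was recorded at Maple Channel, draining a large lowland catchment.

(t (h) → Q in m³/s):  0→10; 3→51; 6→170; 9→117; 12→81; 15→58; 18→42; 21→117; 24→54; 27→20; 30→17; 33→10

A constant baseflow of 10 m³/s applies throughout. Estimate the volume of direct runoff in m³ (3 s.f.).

Direct-runoff ordinates (Q − Q_b): 0.0, 41.0, 160.0, 107.0, 71.0, 48.0, 32.0, 107.0, 44.0, 10.0, 7.0, 0.0 m³/s.
ΣQ_DR = 627.0 m³/s.
With Δt = 3 h = 10800 s, V = ΣQ_DR · Δt = 627.0 × 10800 = 6.77 × 10^6 m³.

V ≈ 6.77 × 10^6 m³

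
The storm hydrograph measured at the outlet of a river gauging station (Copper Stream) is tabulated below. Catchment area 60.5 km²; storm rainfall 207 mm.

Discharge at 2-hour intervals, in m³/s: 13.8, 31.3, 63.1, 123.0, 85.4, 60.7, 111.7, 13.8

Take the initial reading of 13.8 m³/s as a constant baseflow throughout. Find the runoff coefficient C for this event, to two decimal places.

ΣQ_DR = 392.4 m³/s; V = ΣQ_DR·Δt = 2.825 × 10^6 m³.
Runoff depth d = V / A = 46.70 mm.
C = d / P = 46.70 / 207 = 0.23.

C ≈ 0.23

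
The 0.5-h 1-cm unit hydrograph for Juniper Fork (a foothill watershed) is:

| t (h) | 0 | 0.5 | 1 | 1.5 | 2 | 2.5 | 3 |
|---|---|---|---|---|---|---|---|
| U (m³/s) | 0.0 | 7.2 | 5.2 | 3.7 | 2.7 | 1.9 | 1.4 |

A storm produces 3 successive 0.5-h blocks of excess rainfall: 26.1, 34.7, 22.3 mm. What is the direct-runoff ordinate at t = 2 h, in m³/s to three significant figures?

By discrete convolution, Q_j = Σ (P_i / 10 mm) · U_{j−i}.
At t = 2 h (j=4): Q = (26.1/10)·2.7 + (34.7/10)·3.7 + (22.3/10)·5.2 = 31.5 m³/s.

Q ≈ 31.5 m³/s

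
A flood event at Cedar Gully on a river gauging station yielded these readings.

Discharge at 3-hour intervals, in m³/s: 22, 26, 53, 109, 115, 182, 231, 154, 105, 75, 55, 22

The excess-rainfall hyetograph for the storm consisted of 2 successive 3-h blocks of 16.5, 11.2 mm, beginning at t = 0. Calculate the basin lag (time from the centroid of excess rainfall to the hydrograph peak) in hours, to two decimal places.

t_L ≈ 15.29 h

Centroid of excess rainfall: t_c = Σ P_i·t̄_i / ΣP_i = 2.7130 h (block centres at 1.5, 4.5 h).
Hydrograph peak occurs at t = 18 h, so basin lag t_L = 18 − 2.7130 = 15.29 h.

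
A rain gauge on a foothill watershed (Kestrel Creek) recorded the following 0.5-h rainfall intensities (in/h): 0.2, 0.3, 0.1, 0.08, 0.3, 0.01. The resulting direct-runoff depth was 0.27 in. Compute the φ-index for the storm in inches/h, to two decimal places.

φ ≈ 0.09 in/h

Only the 4 blocks with intensity above φ contribute runoff: 0.2, 0.3, 0.1, 0.3 in/h.
Σ(I−φ)·Δt = d  ⇒  (0.2+0.3+0.1+0.3 − 4φ)·0.5 = 0.27
φ = (0.9000 − 0.27/0.5) / 4 = 0.09 in/h.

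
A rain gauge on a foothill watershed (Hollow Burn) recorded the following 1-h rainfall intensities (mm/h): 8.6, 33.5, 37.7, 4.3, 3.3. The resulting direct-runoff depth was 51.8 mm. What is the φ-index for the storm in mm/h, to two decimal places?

φ ≈ 9.70 mm/h

Only the 2 blocks with intensity above φ contribute runoff: 33.5, 37.7 mm/h.
Σ(I−φ)·Δt = d  ⇒  (33.5+37.7 − 2φ)·1 = 51.8
φ = (71.20 − 51.8/1) / 2 = 9.70 mm/h.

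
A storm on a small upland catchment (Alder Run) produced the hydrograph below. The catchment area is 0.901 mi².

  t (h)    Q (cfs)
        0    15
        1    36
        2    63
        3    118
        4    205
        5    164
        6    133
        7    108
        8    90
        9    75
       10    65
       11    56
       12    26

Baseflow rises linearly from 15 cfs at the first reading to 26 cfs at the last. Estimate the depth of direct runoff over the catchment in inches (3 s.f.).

Direct runoff: 0.00, 20.08, 46.17, 100.25, 186.33, 144.42, 112.50, 86.58, 67.67, 51.75, 40.83, 30.92, 0.00 cfs; ΣQ_DR = 887.5 cfs.
V = ΣQ_DR · Δt = 887.5 × 3600 s = 3.195 × 10^6 ft³.
Over A = 0.901 mi², depth = V / A = 1.53 in.

d ≈ 1.53 in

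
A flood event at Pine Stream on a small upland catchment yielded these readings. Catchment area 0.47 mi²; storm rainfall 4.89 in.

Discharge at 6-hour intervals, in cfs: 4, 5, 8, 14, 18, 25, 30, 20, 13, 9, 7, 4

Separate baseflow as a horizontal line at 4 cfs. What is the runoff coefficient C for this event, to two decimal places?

ΣQ_DR = 109.0 cfs; V = ΣQ_DR·Δt = 2.354 × 10^6 ft³.
Runoff depth d = V / A = 2.156 in.
C = d / P = 2.156 / 4.89 = 0.44.

C ≈ 0.44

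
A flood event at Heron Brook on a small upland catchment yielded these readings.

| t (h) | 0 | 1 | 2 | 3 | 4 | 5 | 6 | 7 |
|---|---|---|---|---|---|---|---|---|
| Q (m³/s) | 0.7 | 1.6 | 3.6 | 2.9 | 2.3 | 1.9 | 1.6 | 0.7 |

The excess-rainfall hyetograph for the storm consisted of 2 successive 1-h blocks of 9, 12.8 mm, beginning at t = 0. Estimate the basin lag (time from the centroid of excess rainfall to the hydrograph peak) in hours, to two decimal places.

Centroid of excess rainfall: t_c = Σ P_i·t̄_i / ΣP_i = 1.0872 h (block centres at 0.5, 1.5 h).
Hydrograph peak occurs at t = 2 h, so basin lag t_L = 2 − 1.0872 = 0.91 h.

t_L ≈ 0.91 h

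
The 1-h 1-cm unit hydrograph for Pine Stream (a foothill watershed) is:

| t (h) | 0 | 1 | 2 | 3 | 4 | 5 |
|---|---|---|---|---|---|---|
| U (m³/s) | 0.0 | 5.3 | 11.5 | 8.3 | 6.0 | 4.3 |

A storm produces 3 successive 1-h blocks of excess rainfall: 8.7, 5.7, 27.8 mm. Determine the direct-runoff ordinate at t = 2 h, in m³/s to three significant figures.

Q ≈ 13.0 m³/s

By discrete convolution, Q_j = Σ (P_i / 10 mm) · U_{j−i}.
At t = 2 h (j=2): Q = (8.7/10)·11.5 + (5.7/10)·5.3 + (27.8/10)·0.0 = 13.0 m³/s.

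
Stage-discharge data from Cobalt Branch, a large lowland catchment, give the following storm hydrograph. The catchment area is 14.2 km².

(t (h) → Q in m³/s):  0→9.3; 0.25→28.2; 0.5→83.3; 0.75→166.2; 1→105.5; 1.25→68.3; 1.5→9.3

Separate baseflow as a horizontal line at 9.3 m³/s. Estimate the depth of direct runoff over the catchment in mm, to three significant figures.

d ≈ 25.7 mm

Direct runoff: 0.0, 18.9, 74.0, 156.9, 96.2, 59.0, 0.0 m³/s; ΣQ_DR = 405.0 m³/s.
V = ΣQ_DR · Δt = 405.0 × 900 s = 3.645 × 10^5 m³.
Over A = 14.2 km², depth = V / A = 25.7 mm.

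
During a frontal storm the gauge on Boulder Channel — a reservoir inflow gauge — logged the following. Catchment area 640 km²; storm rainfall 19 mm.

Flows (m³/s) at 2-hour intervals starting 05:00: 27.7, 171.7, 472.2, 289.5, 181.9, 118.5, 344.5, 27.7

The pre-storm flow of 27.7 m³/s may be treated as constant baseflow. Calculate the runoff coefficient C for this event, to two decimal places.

ΣQ_DR = 1412 m³/s; V = ΣQ_DR·Δt = 1.017 × 10^7 m³.
Runoff depth d = V / A = 15.89 mm.
C = d / P = 15.89 / 19 = 0.84.

C ≈ 0.84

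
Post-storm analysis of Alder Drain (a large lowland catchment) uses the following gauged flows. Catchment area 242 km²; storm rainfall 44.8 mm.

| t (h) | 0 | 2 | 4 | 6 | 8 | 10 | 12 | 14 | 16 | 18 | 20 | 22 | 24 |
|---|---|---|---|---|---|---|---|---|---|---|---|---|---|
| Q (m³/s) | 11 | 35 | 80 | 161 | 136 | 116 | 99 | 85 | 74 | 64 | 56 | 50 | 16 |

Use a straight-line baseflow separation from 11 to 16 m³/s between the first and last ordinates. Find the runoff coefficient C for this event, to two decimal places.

C ≈ 0.54

ΣQ_DR = 807.5 m³/s; V = ΣQ_DR·Δt = 5.814 × 10^6 m³.
Runoff depth d = V / A = 24.02 mm.
C = d / P = 24.02 / 44.8 = 0.54.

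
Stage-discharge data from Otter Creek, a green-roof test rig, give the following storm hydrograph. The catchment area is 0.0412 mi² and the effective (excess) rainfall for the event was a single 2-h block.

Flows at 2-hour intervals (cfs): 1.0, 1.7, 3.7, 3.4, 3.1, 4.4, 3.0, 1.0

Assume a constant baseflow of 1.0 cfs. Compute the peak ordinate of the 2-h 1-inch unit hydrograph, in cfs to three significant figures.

U_p ≈ 3.40 cfs

Direct runoff: 0.0, 0.7, 2.7, 2.4, 2.1, 3.4, 2.0, 0.0 cfs; ΣQ_DR = 13.30 cfs, peak = 3.4 cfs.
Runoff depth d = ΣQ_DR·Δt / A = 13.30 × 7200 / (0.0412 mi²) = 1.000 in.
The 1-inch UH is the DRH scaled by (1 in)/d, so U_p = 3.4 × 1/1.000 = 3.40 cfs.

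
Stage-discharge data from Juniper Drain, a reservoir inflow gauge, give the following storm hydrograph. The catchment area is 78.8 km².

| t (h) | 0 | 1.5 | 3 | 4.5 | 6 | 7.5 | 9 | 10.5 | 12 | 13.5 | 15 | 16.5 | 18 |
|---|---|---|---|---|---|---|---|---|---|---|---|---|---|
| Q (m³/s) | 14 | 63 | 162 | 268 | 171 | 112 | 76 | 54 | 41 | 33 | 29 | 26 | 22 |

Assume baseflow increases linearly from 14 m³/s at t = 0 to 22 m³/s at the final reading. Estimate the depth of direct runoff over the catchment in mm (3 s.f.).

Direct runoff: 0.00, 48.33, 146.67, 252.00, 154.33, 94.67, 58.00, 35.33, 21.67, 13.00, 8.33, 4.67, 0.00 m³/s; ΣQ_DR = 837.0 m³/s.
V = ΣQ_DR · Δt = 837.0 × 5400 s = 4.520 × 10^6 m³.
Over A = 78.8 km², depth = V / A = 57.4 mm.

d ≈ 57.4 mm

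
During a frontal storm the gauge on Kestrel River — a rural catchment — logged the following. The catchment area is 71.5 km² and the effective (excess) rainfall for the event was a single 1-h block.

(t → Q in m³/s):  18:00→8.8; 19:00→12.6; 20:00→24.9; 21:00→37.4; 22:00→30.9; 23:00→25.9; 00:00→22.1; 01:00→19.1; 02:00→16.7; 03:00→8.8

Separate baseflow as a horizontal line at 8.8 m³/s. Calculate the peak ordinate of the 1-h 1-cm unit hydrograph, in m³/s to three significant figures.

U_p ≈ 47.7 m³/s

Direct runoff: 0.0, 3.8, 16.1, 28.6, 22.1, 17.1, 13.3, 10.3, 7.9, 0.0 m³/s; ΣQ_DR = 119.2 m³/s, peak = 28.6 m³/s.
Runoff depth d = ΣQ_DR·Δt / A = 119.2 × 3600 / (71.5 km²) = 6.002 mm.
The 1-cm UH is the DRH scaled by (10 mm)/d, so U_p = 28.6 × 10/6.002 = 47.7 m³/s.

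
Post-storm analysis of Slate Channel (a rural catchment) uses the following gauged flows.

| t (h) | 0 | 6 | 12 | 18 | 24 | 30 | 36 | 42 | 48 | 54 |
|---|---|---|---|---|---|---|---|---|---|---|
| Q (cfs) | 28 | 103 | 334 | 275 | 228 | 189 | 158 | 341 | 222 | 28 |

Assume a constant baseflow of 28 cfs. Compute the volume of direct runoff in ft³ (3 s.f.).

V ≈ 3.51 × 10^7 ft³

Direct-runoff ordinates (Q − Q_b): 0.0, 75.0, 306.0, 247.0, 200.0, 161.0, 130.0, 313.0, 194.0, 0.0 cfs.
ΣQ_DR = 1626 cfs.
With Δt = 6 h = 21600 s, V = ΣQ_DR · Δt = 1626 × 21600 = 3.51 × 10^7 ft³.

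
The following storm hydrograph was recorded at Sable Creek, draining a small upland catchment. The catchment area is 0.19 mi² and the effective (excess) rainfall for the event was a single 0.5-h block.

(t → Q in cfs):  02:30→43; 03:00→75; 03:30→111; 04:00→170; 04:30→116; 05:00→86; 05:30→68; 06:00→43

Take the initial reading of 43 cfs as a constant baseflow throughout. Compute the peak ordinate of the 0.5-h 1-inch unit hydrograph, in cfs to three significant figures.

U_p ≈ 84.6 cfs

Direct runoff: 0.0, 32.0, 68.0, 127.0, 73.0, 43.0, 25.0, 0.0 cfs; ΣQ_DR = 368.0 cfs, peak = 127.0 cfs.
Runoff depth d = ΣQ_DR·Δt / A = 368.0 × 1800 / (0.19 mi²) = 1.501 in.
The 1-inch UH is the DRH scaled by (1 in)/d, so U_p = 127.0 × 1/1.501 = 84.6 cfs.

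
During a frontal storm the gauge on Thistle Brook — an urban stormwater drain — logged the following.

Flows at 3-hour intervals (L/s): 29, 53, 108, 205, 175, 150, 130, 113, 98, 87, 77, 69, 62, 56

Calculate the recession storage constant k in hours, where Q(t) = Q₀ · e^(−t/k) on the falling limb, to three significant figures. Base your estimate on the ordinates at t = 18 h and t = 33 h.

k ≈ 23.7 h

On the falling limb, Q drops from 130 to 69 L/s between t = 18 h and t = 33 h (Δt = 15 h).
k = −Δt / ln(Q₂/Q₁) = −15 / ln(69/130) = 23.7 h.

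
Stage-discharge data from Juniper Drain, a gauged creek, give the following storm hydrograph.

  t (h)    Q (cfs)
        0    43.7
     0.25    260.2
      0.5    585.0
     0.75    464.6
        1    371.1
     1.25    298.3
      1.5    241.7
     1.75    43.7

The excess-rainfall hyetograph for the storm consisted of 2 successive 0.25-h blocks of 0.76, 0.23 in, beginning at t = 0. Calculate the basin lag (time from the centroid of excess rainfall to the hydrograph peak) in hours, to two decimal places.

Centroid of excess rainfall: t_c = Σ P_i·t̄_i / ΣP_i = 0.1831 h (block centres at 0.125, 0.375 h).
Hydrograph peak occurs at t = 0.5 h, so basin lag t_L = 0.5 − 0.1831 = 0.32 h.

t_L ≈ 0.32 h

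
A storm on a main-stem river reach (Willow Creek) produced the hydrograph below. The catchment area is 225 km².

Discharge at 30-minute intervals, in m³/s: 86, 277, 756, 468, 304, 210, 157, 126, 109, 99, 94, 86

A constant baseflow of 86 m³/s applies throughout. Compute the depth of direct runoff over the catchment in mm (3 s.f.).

d ≈ 13.9 mm

Direct runoff: 0.0, 191.0, 670.0, 382.0, 218.0, 124.0, 71.0, 40.0, 23.0, 13.0, 8.0, 0.0 m³/s; ΣQ_DR = 1740 m³/s.
V = ΣQ_DR · Δt = 1740 × 1800 s = 3.132 × 10^6 m³.
Over A = 225 km², depth = V / A = 13.9 mm.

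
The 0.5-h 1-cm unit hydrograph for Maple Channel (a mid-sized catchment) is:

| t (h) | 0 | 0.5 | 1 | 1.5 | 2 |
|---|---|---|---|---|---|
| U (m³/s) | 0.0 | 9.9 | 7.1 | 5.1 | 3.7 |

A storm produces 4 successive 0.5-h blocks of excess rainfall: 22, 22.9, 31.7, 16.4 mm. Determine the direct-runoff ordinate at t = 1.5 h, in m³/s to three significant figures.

Q ≈ 58.9 m³/s

By discrete convolution, Q_j = Σ (P_i / 10 mm) · U_{j−i}.
At t = 1.5 h (j=3): Q = (22/10)·5.1 + (22.9/10)·7.1 + (31.7/10)·9.9 + (16.4/10)·0.0 = 58.9 m³/s.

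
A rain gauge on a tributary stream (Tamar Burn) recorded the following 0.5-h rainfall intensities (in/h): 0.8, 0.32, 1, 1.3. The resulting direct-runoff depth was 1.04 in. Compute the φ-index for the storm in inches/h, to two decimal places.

Only the 3 blocks with intensity above φ contribute runoff: 0.8, 1, 1.3 in/h.
Σ(I−φ)·Δt = d  ⇒  (0.8+1+1.3 − 3φ)·0.5 = 1.04
φ = (3.100 − 1.04/0.5) / 3 = 0.34 in/h.

φ ≈ 0.34 in/h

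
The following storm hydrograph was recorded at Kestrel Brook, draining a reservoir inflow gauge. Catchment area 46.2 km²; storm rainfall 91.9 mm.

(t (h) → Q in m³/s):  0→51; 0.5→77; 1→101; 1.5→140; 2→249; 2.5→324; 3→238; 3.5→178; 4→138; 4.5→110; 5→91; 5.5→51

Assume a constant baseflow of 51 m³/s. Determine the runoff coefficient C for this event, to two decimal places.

C ≈ 0.48

ΣQ_DR = 1136 m³/s; V = ΣQ_DR·Δt = 2.045 × 10^6 m³.
Runoff depth d = V / A = 44.26 mm.
C = d / P = 44.26 / 91.9 = 0.48.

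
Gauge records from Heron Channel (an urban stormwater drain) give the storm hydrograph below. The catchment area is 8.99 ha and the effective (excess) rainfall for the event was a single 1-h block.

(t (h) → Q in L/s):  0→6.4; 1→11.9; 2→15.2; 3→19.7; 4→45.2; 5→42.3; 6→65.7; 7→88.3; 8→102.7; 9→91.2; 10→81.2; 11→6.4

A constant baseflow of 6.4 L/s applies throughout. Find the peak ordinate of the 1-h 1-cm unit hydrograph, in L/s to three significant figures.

Direct runoff: 0.0, 5.5, 8.8, 13.3, 38.8, 35.9, 59.3, 81.9, 96.3, 84.8, 74.8, 0.0 L/s; ΣQ_DR = 499.4 L/s, peak = 96.3 L/s.
Runoff depth d = ΣQ_DR·Δt / A = 499.4 × 3600 / (8.99 ha) = 20.00 mm.
The 1-cm UH is the DRH scaled by (10 mm)/d, so U_p = 96.3 × 10/20.00 = 48.2 L/s.

U_p ≈ 48.2 L/s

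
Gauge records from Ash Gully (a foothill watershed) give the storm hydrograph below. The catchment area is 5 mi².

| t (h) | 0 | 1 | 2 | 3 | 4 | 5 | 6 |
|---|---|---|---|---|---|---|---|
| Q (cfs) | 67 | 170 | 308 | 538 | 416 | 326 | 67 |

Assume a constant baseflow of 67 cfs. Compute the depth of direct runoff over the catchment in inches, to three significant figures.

d ≈ 0.441 in

Direct runoff: 0.0, 103.0, 241.0, 471.0, 349.0, 259.0, 0.0 cfs; ΣQ_DR = 1423 cfs.
V = ΣQ_DR · Δt = 1423 × 3600 s = 5.123 × 10^6 ft³.
Over A = 5 mi², depth = V / A = 0.441 in.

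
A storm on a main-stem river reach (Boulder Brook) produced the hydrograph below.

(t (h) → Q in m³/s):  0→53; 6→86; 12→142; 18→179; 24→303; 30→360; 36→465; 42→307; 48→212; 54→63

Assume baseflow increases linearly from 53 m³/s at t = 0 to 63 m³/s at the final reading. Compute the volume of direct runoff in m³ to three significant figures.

V ≈ 3.43 × 10^7 m³

Direct-runoff ordinates (Q − Q_b): 0.00, 31.89, 86.78, 122.67, 245.56, 301.44, 405.33, 246.22, 150.11, 0.00 m³/s.
ΣQ_DR = 1590 m³/s.
With Δt = 6 h = 21600 s, V = ΣQ_DR · Δt = 1590 × 21600 = 3.43 × 10^7 m³.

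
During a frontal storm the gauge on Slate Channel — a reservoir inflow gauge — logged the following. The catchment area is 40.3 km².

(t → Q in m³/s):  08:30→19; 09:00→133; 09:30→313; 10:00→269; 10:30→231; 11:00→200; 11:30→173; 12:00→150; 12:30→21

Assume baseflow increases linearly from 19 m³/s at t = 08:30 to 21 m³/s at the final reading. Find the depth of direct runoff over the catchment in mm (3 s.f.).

d ≈ 59.4 mm

Direct runoff: 0.00, 113.75, 293.50, 249.25, 211.00, 179.75, 152.50, 129.25, 0.00 m³/s; ΣQ_DR = 1329 m³/s.
V = ΣQ_DR · Δt = 1329 × 1800 s = 2.392 × 10^6 m³.
Over A = 40.3 km², depth = V / A = 59.4 mm.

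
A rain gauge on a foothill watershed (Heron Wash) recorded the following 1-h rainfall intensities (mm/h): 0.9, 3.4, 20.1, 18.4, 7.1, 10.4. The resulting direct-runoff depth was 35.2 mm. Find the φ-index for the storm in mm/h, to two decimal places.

Only the 4 blocks with intensity above φ contribute runoff: 20.1, 18.4, 7.1, 10.4 mm/h.
Σ(I−φ)·Δt = d  ⇒  (20.1+18.4+7.1+10.4 − 4φ)·1 = 35.2
φ = (56.00 − 35.2/1) / 4 = 5.20 mm/h.

φ ≈ 5.20 mm/h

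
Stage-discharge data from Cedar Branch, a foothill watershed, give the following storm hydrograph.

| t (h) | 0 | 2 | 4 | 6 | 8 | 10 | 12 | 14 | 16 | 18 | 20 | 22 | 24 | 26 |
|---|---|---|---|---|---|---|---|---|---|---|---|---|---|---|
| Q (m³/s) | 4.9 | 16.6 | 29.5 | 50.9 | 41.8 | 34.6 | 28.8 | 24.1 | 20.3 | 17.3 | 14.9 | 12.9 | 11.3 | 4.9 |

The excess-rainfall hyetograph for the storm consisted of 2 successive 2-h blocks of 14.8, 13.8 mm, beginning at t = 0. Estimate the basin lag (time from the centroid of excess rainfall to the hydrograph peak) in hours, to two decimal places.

Centroid of excess rainfall: t_c = Σ P_i·t̄_i / ΣP_i = 1.9650 h (block centres at 1, 3 h).
Hydrograph peak occurs at t = 6 h, so basin lag t_L = 6 − 1.9650 = 4.03 h.

t_L ≈ 4.03 h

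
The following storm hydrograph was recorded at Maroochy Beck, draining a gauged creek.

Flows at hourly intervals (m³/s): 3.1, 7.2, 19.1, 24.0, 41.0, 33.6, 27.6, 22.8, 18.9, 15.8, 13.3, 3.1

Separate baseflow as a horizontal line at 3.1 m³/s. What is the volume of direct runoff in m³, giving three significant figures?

Direct-runoff ordinates (Q − Q_b): 0.0, 4.1, 16.0, 20.9, 37.9, 30.5, 24.5, 19.7, 15.8, 12.7, 10.2, 0.0 m³/s.
ΣQ_DR = 192.3 m³/s.
With Δt = 1 h = 3600 s, V = ΣQ_DR · Δt = 192.3 × 3600 = 6.92 × 10^5 m³.

V ≈ 6.92 × 10^5 m³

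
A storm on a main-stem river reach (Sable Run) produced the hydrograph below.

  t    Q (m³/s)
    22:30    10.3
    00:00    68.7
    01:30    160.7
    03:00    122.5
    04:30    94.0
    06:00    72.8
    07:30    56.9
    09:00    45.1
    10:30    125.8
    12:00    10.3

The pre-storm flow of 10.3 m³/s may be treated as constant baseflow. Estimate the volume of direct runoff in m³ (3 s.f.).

V ≈ 3.59 × 10^6 m³

Direct-runoff ordinates (Q − Q_b): 0.0, 58.4, 150.4, 112.2, 83.7, 62.5, 46.6, 34.8, 115.5, 0.0 m³/s.
ΣQ_DR = 664.1 m³/s.
With Δt = 1.5 h = 5400 s, V = ΣQ_DR · Δt = 664.1 × 5400 = 3.59 × 10^6 m³.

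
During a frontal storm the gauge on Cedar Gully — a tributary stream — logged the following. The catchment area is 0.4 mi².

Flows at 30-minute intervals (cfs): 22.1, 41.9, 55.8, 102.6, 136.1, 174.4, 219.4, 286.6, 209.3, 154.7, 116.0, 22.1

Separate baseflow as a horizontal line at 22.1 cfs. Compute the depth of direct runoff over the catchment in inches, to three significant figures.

Direct runoff: 0.0, 19.8, 33.7, 80.5, 114.0, 152.3, 197.3, 264.5, 187.2, 132.6, 93.9, 0.0 cfs; ΣQ_DR = 1276 cfs.
V = ΣQ_DR · Δt = 1276 × 1800 s = 2.296 × 10^6 ft³.
Over A = 0.4 mi², depth = V / A = 2.47 in.

d ≈ 2.47 in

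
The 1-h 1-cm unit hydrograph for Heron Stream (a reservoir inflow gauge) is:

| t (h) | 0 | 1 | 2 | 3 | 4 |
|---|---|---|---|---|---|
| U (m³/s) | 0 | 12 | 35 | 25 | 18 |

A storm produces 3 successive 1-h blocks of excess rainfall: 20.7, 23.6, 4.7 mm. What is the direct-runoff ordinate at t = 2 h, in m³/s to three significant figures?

Q ≈ 101 m³/s

By discrete convolution, Q_j = Σ (P_i / 10 mm) · U_{j−i}.
At t = 2 h (j=2): Q = (20.7/10)·35 + (23.6/10)·12 + (4.7/10)·0 = 101 m³/s.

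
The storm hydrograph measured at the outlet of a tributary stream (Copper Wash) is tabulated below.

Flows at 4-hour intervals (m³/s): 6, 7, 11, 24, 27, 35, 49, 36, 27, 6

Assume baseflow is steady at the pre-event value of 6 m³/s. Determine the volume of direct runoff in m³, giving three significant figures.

V ≈ 2.42 × 10^6 m³

Direct-runoff ordinates (Q − Q_b): 0.0, 1.0, 5.0, 18.0, 21.0, 29.0, 43.0, 30.0, 21.0, 0.0 m³/s.
ΣQ_DR = 168.0 m³/s.
With Δt = 4 h = 14400 s, V = ΣQ_DR · Δt = 168.0 × 14400 = 2.42 × 10^6 m³.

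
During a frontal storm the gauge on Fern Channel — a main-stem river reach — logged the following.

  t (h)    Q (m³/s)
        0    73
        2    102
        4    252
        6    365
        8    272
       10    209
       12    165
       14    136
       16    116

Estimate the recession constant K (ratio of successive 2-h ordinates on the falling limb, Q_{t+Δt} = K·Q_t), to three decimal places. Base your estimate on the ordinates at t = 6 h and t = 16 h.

Using the recession-limb readings at t = 6 h and t = 16 h: Q falls from 365 to 116 m³/s over 5 intervals.
K = (Q₂/Q₁)^(1/5) = (116/365)^(1/5) = 0.795.

K ≈ 0.795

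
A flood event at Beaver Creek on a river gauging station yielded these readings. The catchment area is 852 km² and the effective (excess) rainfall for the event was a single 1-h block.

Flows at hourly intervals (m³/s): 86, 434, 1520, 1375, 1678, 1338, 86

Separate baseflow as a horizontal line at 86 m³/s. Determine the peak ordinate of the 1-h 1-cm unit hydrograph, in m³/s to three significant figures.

Direct runoff: 0.0, 348.0, 1434.0, 1289.0, 1592.0, 1252.0, 0.0 m³/s; ΣQ_DR = 5915 m³/s, peak = 1592.0 m³/s.
Runoff depth d = ΣQ_DR·Δt / A = 5915 × 3600 / (852 km²) = 24.99 mm.
The 1-cm UH is the DRH scaled by (10 mm)/d, so U_p = 1592.0 × 10/24.99 = 637 m³/s.

U_p ≈ 637 m³/s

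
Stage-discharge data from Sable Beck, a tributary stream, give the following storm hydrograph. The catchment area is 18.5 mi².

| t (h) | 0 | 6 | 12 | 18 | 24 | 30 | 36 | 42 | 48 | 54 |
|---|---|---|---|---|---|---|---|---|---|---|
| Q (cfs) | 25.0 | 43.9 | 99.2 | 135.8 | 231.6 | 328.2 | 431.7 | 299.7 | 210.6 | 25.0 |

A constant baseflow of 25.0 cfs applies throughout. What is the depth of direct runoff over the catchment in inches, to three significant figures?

Direct runoff: 0.0, 18.9, 74.2, 110.8, 206.6, 303.2, 406.7, 274.7, 185.6, 0.0 cfs; ΣQ_DR = 1581 cfs.
V = ΣQ_DR · Δt = 1581 × 21600 s = 3.414 × 10^7 ft³.
Over A = 18.5 mi², depth = V / A = 0.794 in.

d ≈ 0.794 in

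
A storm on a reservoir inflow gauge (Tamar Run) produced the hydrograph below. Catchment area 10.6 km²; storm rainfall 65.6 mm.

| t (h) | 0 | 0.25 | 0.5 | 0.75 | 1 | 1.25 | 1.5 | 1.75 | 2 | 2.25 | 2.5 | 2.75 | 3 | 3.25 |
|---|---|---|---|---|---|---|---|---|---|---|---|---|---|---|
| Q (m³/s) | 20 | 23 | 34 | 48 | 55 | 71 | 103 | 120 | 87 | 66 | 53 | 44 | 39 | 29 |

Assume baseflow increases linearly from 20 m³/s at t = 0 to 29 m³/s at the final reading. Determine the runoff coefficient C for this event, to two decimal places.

C ≈ 0.58

ΣQ_DR = 449.0 m³/s; V = ΣQ_DR·Δt = 4.041 × 10^5 m³.
Runoff depth d = V / A = 38.12 mm.
C = d / P = 38.12 / 65.6 = 0.58.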